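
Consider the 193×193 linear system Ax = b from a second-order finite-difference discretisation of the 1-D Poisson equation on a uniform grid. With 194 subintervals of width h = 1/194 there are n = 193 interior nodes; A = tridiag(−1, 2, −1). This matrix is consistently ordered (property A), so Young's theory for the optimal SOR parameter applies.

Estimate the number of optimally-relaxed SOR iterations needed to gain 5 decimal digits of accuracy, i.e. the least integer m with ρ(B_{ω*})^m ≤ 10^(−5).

½·tridiag(1,0,1) at n=193: λ_k = cos(kπ/194); max |λ| at k=1 ⇒ ρ_J = cos(π/194) ≈ 0.9998689.
√(1−ρ_J²) simplifies to sin(π/194) = 0.0161931.
ω* = 2/(1+0.0161931) = 1.9681299
[ρ_SOR] ω* − 1 = 0.9681299.
5·ln10 = 11.5129; −ln(0.9681299) = 0.032389; m = ⌈11.5129/0.032389⌉ = ⌈355.457⌉ = 356.

m = 356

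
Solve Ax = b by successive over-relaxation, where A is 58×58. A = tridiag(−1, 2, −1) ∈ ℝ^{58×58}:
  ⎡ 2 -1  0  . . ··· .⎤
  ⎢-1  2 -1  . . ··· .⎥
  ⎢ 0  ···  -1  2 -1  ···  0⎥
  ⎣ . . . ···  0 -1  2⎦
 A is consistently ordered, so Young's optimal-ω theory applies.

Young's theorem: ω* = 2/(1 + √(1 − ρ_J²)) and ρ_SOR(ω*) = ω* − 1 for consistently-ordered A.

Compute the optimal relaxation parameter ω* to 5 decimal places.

ω* = 1.89893

½·tridiag(1,0,1) at n=58: λ_k = cos(kπ/59); max |λ| at k=1 ⇒ ρ_J = cos(π/59) ≈ 0.99858.
1 − cos²(π/59) = sin²(π/59) ⇒ √(1−ρ_J²) = sin(π/59) = 0.053222.
Then 2/(1+√(1−ρ_J²)) = 2/(1+0.053222); ω* = 2/1.053222 = 1.89893.
Hence ρ(B_{ω*}) = 1.89893 − 1 = 0.89893.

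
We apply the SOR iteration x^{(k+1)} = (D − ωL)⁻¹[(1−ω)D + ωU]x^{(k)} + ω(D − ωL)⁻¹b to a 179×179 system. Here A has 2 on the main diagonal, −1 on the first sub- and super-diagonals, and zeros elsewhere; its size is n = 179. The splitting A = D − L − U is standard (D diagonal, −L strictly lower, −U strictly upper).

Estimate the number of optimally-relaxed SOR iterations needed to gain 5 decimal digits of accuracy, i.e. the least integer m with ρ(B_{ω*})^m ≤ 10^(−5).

n=179: λ(B_J) = 1 − λ(A)/2 = cos(kπ/180); k=1 gives ρ_J = 0.9998477.
√(1 − cos²(π/180)) = sin(π/180) ≈ 0.0174524.
[ω*] 2 ÷ (1 + 0.0174524) = 2 ÷ 1.0174524 = 1.9656939.
ρ(B_{ω*}) = ω*−1 = 0.9656939
ρ_SOR^m ≤ 10^(−5) ⇔ m ≥ 5·ln10/(−ln 0.9656939) = 11.5129/0.0349084 = 329.803; m = ⌈329.803⌉ = 330.

m = 330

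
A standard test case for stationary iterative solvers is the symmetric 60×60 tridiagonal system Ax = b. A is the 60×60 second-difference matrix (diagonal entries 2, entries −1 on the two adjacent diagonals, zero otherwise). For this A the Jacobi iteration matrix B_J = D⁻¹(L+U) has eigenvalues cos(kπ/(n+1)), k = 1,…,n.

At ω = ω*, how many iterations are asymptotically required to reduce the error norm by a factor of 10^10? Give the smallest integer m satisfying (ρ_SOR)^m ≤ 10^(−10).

[ρ_J] n=60: ρ(B_J) = cos(π/(n+1)) = cos(π/61) = 0.9986741.
1 − cos²(π/61) = sin²(π/61) ⇒ √(1−ρ_J²) = sin(π/61) = 0.0514788.
ω* = 2 / (1 + 0.0514788) = 2 / 1.0514788 ≈ 1.9020830.
ρ(B_{ω*}) = ω*−1 = 0.9020830
Need (0.9020830)^m ≤ 10^(−10): m ≥ 10·ln10/|ln 0.9020830| = 23.0259/0.103049 = 223.446 ⇒ m = 224.

m = 224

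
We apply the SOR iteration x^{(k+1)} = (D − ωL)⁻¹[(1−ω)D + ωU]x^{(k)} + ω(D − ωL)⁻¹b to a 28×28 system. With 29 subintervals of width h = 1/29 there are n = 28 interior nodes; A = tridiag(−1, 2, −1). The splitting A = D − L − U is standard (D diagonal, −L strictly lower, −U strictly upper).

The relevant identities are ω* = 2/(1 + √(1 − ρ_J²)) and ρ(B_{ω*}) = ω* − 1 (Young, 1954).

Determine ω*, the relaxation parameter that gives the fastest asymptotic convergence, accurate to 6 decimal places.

[ρ_J] n=28: ρ(B_J) = cos(π/(n+1)) = cos(π/29) = 0.994138.
√(1 − cos²(π/29)) = sin(π/29) ≈ 0.1081190.
Young: ω* = 2/(1+√(1−ρ_J²)) = 2/(1+0.1081190) = 2/1.1081190 = 1.804860.
[ρ_SOR] ω* − 1 = 0.804860.

ω* = 1.804860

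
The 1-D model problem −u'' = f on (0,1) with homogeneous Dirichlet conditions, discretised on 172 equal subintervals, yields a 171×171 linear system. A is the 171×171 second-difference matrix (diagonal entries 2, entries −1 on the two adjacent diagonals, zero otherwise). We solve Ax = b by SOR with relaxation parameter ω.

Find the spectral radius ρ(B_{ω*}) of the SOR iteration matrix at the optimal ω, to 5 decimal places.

ρ_J = max_k |cos(kπ/172)| = cos(π/172) = 0.99983
root = sin(π/172) = 0.018264  (since 1−cos² = sin²).
ω* = 2/(1+0.018264) = 1.96413
ρ_SOR = ω* − 1 ≈ 0.96413.

ρ_SOR = 0.96413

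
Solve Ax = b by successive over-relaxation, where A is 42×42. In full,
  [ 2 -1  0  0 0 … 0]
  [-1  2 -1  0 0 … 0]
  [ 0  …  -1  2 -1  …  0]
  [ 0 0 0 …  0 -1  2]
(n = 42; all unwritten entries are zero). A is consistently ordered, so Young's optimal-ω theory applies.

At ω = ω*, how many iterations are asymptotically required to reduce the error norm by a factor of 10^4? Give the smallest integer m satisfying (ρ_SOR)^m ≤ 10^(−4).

m = 63

ρ_J = max_k |cos(kπ/43)| = cos(π/43) = 0.9973323
√(1 − cos²(π/43)) = sin(π/43) ≈ 0.0729953.
[ω*] 2 ÷ (1 + 0.0729953) = 2 ÷ 1.0729953 = 1.8639411.
ρ(B_{ω*}) = ω*−1 = 0.8639411
4·ln10 = 9.21034; −ln(0.8639411) = 0.146251; m = ⌈9.21034/0.146251⌉ = ⌈62.976⌉ = 63.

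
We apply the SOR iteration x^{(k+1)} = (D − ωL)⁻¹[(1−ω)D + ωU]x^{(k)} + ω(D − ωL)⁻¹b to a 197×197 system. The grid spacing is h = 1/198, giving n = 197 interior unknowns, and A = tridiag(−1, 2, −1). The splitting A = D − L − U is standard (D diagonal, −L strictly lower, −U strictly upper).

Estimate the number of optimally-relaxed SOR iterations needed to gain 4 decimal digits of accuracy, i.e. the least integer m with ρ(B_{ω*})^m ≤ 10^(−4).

m = 291

spectrum of D⁻¹(L+U) = {cos(kπ/198) : 1≤k≤197}; ρ_J = cos(π/198) = 0.9998741.
√(1 − cos²(π/198)) = sin(π/198) ≈ 0.0158660.
[ω*] 2 ÷ (1 + 0.0158660) = 2 ÷ 1.0158660 = 1.9687636.
ρ_SOR = ω* − 1 ≈ 0.9687636.
(0.9687636)^m ≤ 10^{−4}  ⇒  m·ln(0.9687636) ≤ −4·ln10  ⇒  m ≥ 290.229  ⇒  m = 291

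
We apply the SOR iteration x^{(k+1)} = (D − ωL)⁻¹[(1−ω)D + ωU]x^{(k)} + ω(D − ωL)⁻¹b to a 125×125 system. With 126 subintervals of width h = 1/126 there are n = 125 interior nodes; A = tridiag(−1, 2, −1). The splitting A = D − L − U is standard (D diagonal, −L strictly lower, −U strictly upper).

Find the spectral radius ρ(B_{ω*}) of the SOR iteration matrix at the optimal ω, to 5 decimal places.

ρ_J = max_k |cos(kπ/126)| = cos(π/126) = 0.99969
√(1 − cos²(π/126)) = sin(π/126) ≈ 0.024931.
ω* = 2/(1+0.024931) = 1.95135
and ρ(B_{ω*}) = 1.95135 − 1 = 0.95135.

ρ_SOR = 0.95135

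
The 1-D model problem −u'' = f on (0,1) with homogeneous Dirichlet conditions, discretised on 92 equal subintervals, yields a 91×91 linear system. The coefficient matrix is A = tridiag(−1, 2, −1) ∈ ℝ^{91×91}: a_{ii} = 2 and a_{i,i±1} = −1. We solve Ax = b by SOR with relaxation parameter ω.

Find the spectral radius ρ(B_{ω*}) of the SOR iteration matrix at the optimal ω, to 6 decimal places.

ρ_J = max_k |cos(kπ/92)| = cos(π/92) = 0.999417
√(1 − cos²(π/92)) = sin(π/92) ≈ 0.0341411.
Then 2/(1+√(1−ρ_J²)) = 2/(1+0.0341411); ω* = 2/1.0341411 = 1.933972.
ρ(B_{ω*}) = ω*−1 = 0.933972

ρ_SOR = 0.933972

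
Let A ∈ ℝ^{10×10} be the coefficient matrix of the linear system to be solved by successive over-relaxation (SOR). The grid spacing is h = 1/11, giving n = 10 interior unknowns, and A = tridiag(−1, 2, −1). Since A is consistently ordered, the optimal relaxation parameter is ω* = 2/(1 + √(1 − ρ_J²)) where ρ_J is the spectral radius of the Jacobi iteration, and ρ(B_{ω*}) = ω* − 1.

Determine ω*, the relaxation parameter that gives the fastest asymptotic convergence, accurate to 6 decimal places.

[ρ_J] n=10: ρ(B_J) = cos(π/(n+1)) = cos(π/11) = 0.959493.
root = sin(π/11) = 0.2817326  (since 1−cos² = sin²).
ω* = 2/(1 + 0.2817326) = 2/1.2817326 = 1.560388.
and ρ(B_{ω*}) = 1.560388 − 1 = 0.560388.

ω* = 1.560388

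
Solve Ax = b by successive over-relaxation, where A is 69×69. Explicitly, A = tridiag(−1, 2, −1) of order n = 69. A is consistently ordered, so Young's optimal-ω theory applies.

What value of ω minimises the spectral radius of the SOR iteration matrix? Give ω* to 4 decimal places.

½·tridiag(1,0,1) at n=69: λ_k = cos(kπ/70); max |λ| at k=1 ⇒ ρ_J = cos(π/70) ≈ 0.9990.
1 − cos²(π/70) = sin²(π/70) ⇒ √(1−ρ_J²) = sin(π/70) = 0.04486.
ω* = 2 / (1 + 0.04486) = 2 / 1.04486 ≈ 1.9141.
ρ_SOR = ω* − 1 ≈ 0.9141.

ω* = 1.9141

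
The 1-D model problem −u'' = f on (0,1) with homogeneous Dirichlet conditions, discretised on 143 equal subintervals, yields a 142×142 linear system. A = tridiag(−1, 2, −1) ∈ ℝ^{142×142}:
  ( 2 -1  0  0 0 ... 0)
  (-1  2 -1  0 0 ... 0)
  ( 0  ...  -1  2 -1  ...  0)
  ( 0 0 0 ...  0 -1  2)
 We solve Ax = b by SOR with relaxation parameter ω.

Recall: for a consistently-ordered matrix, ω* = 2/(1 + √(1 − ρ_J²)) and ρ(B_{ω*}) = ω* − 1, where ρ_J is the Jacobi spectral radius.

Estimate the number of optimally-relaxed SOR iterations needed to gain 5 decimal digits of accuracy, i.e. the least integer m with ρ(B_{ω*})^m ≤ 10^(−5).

B_J for the 142×142 system has eigenvalues cos(kπ/143); ρ_J = cos(π/143) = 0.9997587.
√(1−ρ_J²) simplifies to sin(π/143) = 0.0219674.
ω* = 2/(1 + 0.0219674) = 2/1.0219674 = 1.9570096.
[ρ_SOR] ω* − 1 = 0.9570096.
5·ln10 = 11.5129; −ln(0.9570096) = 0.0439419; m = ⌈11.5129/0.0439419⌉ = ⌈262.003⌉ = 263.

m = 263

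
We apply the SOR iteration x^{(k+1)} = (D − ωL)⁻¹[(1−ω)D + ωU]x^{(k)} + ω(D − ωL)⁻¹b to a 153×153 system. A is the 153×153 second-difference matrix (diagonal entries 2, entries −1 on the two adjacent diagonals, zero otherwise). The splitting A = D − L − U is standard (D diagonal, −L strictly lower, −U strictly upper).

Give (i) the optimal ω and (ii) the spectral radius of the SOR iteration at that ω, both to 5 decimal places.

spectrum of D⁻¹(L+U) = {cos(kπ/154) : 1≤k≤153}; ρ_J = cos(π/154) = 0.99979.
√(1−ρ_J²) = |sin(π/154)| = 0.020399
Young: ω* = 2/(1+√(1−ρ_J²)) = 2/(1+0.020399) = 2/1.020399 = 1.96002.
ρ_SOR = ω* − 1 ≈ 0.96002.

ω* = 1.96002, ρ_SOR = 0.96002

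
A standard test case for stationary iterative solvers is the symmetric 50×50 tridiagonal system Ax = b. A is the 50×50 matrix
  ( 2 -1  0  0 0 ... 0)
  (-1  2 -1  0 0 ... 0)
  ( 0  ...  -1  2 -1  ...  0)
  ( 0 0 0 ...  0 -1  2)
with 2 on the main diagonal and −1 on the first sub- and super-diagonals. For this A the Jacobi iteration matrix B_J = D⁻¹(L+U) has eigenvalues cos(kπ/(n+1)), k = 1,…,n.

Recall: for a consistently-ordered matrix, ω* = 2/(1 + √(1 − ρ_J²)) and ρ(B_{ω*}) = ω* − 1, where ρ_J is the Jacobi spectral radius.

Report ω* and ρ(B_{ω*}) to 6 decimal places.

ω* = 1.884018, ρ_SOR = 0.884018

B_J for the 50×50 system has eigenvalues cos(kπ/51); ρ_J = cos(π/51) = 0.998103.
1 − cos²(π/51) = sin²(π/51) ⇒ √(1−ρ_J²) = sin(π/51) = 0.0615609.
ω* = 2/(1+0.0615609) = 1.884018
ρ(B_{ω*}) = ω*−1 = 0.884018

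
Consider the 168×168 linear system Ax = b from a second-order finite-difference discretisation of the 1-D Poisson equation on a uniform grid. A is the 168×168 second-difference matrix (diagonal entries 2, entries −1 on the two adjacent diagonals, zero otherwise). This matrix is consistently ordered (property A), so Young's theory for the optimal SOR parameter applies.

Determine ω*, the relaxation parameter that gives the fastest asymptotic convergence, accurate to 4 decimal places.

ω* = 1.9635

With n=168, ρ(Jacobi) = cos(π/169) = 0.9998.
√(1−ρ_J²) = |sin(π/169)| = 0.01859
[ω*] 2 ÷ (1 + 0.01859) = 2 ÷ 1.01859 = 1.9635.
ρ_SOR = ω* − 1 ≈ 0.9635.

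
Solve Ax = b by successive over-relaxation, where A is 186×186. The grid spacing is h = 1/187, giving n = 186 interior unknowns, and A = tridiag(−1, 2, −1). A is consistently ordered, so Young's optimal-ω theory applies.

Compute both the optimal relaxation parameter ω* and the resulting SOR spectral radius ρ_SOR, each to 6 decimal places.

n=186: λ(B_J) = 1 − λ(A)/2 = cos(kπ/187); k=1 gives ρ_J = 0.999859.
√(1 − cos²(π/187)) = sin(π/187) ≈ 0.0167992.
Then 2/(1+√(1−ρ_J²)) = 2/(1+0.0167992); ω* = 2/1.0167992 = 1.966957.
ρ_SOR = ω* − 1 ≈ 0.966957.

ω* = 1.966957, ρ_SOR = 0.966957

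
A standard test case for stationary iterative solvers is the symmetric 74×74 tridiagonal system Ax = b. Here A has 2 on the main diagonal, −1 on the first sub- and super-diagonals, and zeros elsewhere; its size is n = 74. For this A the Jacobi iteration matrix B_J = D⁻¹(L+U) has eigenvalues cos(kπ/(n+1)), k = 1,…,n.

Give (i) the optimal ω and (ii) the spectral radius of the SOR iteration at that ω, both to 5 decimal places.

½·tridiag(1,0,1) at n=74: λ_k = cos(kπ/75); max |λ| at k=1 ⇒ ρ_J = cos(π/75) ≈ 0.99912.
root = sin(π/75) = 0.041876  (since 1−cos² = sin²).
Young: ω* = 2/(1+√(1−ρ_J²)) = 2/(1+0.041876) = 2/1.041876 = 1.91961.
and ρ(B_{ω*}) = 1.91961 − 1 = 0.91961.

ω* = 1.91961, ρ_SOR = 0.91961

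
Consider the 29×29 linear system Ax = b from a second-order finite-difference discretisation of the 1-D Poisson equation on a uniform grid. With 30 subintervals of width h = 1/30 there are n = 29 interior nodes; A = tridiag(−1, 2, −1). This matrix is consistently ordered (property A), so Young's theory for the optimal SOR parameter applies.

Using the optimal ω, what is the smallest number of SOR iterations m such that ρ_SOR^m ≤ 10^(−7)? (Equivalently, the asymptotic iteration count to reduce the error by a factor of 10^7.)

n=29: λ(B_J) = 1 − λ(A)/2 = cos(kπ/30); k=1 gives ρ_J = 0.9945219.
1 − cos²(π/30) = sin²(π/30) ⇒ √(1−ρ_J²) = sin(π/30) = 0.1045285.
ω* = 2/(1+0.1045285) = 1.8107274
and ρ(B_{ω*}) = 1.8107274 − 1 = 0.8107274.
Need (0.8107274)^m ≤ 10^(−7): m ≥ 7·ln10/|ln 0.8107274| = 16.1181/0.209823 = 76.818 ⇒ m = 77.

m = 77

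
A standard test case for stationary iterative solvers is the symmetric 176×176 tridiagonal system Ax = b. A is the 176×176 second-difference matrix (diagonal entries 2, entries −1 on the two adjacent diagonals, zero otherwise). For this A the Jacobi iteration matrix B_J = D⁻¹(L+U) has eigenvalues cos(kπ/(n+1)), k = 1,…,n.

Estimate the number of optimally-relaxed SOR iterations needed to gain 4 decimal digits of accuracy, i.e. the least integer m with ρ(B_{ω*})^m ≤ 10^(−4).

B_J for the 176×176 system has eigenvalues cos(kπ/177); ρ_J = cos(π/177) = 0.9998425.
√(1−ρ_J²) = |sin(π/177)| = 0.0177482
ω* = 2 / (1 + 0.0177482) = 2 / 1.0177482 ≈ 1.9651226.
ρ_SOR = ω* − 1 ≈ 0.9651226.
ρ_SOR^m ≤ 10^(−4) ⇔ m ≥ 4·ln10/(−ln 0.9651226) = 9.21034/0.0355001 = 259.445; m = ⌈259.445⌉ = 260.

m = 260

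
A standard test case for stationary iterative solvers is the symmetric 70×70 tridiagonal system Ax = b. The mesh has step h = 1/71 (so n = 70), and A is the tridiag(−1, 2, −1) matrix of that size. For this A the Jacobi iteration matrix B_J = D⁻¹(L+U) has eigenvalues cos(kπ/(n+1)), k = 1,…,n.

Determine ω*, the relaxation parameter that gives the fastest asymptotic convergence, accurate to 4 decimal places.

n=70: λ(B_J) = 1 − λ(A)/2 = cos(kπ/71); k=1 gives ρ_J = 0.9990.
1 − cos²(π/71) = sin²(π/71) ⇒ √(1−ρ_J²) = sin(π/71) = 0.04423.
So ω* = 2/1.04423 = 1.9153 (Young).
ρ(B_{ω*}) = ω*−1 = 0.9153

ω* = 1.9153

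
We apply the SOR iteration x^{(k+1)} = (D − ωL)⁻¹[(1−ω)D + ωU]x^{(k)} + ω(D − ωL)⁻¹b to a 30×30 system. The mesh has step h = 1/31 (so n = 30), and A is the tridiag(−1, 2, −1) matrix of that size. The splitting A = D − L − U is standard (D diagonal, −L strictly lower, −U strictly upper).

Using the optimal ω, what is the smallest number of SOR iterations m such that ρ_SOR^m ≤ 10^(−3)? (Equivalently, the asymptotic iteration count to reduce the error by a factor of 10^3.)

½·tridiag(1,0,1) at n=30: λ_k = cos(kπ/31); max |λ| at k=1 ⇒ ρ_J = cos(π/31) ≈ 0.9948693.
√(1 − cos²(π/31)) = sin(π/31) ≈ 0.1011683.
ω* = 2/(1 + 0.1011683) = 2/1.1011683 = 1.8162528.
At ω = 1.8162528 every |λ(B_ω)| = ω−1, so ρ_SOR = 0.8162528.
For 3 digits: m = 3·ln10 / (−ln 0.8162528) = 6.90776/0.203031 = 34.023; round up → m = 35.

m = 35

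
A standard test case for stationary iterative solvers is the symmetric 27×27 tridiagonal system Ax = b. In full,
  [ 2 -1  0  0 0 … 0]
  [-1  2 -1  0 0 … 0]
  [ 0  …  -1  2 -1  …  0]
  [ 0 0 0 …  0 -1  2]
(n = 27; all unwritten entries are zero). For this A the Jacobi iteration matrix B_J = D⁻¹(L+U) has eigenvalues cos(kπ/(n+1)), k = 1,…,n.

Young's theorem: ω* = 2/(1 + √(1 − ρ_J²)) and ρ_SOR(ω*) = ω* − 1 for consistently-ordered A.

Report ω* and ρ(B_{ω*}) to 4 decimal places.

spectrum of D⁻¹(L+U) = {cos(kπ/28) : 1≤k≤27}; ρ_J = cos(π/28) = 0.9937.
√(1−ρ_J²) = |sin(π/28)| = 0.11196
[ω*] 2 ÷ (1 + 0.11196) = 2 ÷ 1.11196 = 1.7986.
At ω = 1.7986 every |λ(B_ω)| = ω−1, so ρ_SOR = 0.7986.

ω* = 1.7986, ρ_SOR = 0.7986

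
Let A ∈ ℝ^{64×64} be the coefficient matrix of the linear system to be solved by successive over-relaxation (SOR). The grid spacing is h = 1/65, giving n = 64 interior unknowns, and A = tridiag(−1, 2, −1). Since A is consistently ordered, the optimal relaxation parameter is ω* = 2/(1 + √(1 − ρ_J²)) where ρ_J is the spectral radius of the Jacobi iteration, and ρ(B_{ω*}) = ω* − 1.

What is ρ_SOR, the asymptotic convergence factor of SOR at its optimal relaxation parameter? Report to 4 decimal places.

ρ_SOR = 0.9078

spectrum of D⁻¹(L+U) = {cos(kπ/65) : 1≤k≤64}; ρ_J = cos(π/65) = 0.9988.
root = sin(π/65) = 0.04831  (since 1−cos² = sin²).
ω* = 2 / (1 + 0.04831) = 2 / 1.04831 ≈ 1.9078.
[ρ_SOR] ω* − 1 = 0.9078.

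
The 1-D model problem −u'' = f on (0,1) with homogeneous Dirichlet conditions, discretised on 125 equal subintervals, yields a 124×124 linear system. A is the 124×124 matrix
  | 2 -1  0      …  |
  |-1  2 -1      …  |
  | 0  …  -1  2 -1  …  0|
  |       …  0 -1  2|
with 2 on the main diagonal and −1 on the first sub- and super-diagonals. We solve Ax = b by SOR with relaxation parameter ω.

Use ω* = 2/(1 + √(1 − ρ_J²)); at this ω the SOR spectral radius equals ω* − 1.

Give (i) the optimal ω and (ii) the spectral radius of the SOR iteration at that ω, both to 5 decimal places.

ω* = 1.95097, ρ_SOR = 0.95097

B_J for the 124×124 system has eigenvalues cos(kπ/125); ρ_J = cos(π/125) = 0.99968.
√(1 − cos²(π/125)) = sin(π/125) ≈ 0.025130.
ω* = 2/(1 + 0.025130) = 2/1.025130 = 1.95097.
ρ_SOR = ω* − 1 ≈ 0.95097.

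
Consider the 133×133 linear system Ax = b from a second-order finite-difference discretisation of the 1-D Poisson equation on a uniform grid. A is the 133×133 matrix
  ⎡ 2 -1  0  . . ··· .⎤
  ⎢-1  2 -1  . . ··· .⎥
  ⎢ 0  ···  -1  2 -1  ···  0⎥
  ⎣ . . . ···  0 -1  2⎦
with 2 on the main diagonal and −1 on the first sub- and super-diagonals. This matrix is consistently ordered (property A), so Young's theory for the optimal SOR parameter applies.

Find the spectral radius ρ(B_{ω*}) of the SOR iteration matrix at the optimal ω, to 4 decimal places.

[ρ_J] n=133: ρ(B_J) = cos(π/(n+1)) = cos(π/134) = 0.9997.
√(1−ρ_J²) simplifies to sin(π/134) = 0.02344.
ω* = 2/(1 + 0.02344) = 2/1.02344 = 1.9542.
ρ(B_{ω*}) = ω*−1 = 0.9542

ρ_SOR = 0.9542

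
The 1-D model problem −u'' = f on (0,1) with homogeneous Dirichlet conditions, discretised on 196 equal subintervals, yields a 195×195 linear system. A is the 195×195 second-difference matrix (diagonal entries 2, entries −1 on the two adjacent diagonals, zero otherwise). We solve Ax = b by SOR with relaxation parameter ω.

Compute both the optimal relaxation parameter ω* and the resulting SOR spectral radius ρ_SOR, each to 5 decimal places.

With n=195, ρ(Jacobi) = cos(π/196) = 0.99987.
√(1 − cos²(π/196)) = sin(π/196) ≈ 0.016028.
So ω* = 2/1.016028 = 1.96845 (Young).
ρ(B_{ω*}) = ω*−1 = 0.96845

ω* = 1.96845, ρ_SOR = 0.96845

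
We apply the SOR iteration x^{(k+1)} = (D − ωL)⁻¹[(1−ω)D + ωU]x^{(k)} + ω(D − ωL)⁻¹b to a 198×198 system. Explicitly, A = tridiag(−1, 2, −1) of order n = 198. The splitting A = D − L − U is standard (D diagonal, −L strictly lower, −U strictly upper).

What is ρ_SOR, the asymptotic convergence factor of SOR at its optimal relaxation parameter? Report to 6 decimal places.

spectrum of D⁻¹(L+U) = {cos(kπ/199) : 1≤k≤198}; ρ_J = cos(π/199) = 0.999875.
√(1−ρ_J²) simplifies to sin(π/199) = 0.0157862.
Then 2/(1+√(1−ρ_J²)) = 2/(1+0.0157862); ω* = 2/1.0157862 = 1.968918.
ρ(B_{ω*}) = ω*−1 = 0.968918

ρ_SOR = 0.968918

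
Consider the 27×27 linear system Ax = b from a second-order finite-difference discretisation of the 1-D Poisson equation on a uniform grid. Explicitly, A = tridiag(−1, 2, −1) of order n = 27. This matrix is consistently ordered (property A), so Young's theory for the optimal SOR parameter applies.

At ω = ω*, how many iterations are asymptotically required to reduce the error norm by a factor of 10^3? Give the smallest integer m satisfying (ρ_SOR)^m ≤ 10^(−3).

m = 31

½·tridiag(1,0,1) at n=27: λ_k = cos(kπ/28); max |λ| at k=1 ⇒ ρ_J = cos(π/28) ≈ 0.9937122.
root = sin(π/28) = 0.1119645  (since 1−cos² = sin²).
ω* = 2 / (1 + 0.1119645) = 2 / 1.1119645 ≈ 1.7986186.
ρ_SOR = ω* − 1 = 1.7986186 − 1 = 0.7986186.
ρ_SOR^m ≤ 10^(−3) ⇔ m ≥ 3·ln10/(−ln 0.7986186) = 6.90776/0.224872 = 30.719; m = ⌈30.719⌉ = 31.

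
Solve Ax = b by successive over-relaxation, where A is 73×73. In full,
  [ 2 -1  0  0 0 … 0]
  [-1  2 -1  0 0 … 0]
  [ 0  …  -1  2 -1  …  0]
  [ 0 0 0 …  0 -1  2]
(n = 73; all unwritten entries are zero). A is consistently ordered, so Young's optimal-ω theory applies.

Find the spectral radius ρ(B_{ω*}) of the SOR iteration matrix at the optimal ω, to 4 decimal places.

ρ_SOR = 0.9186

ρ_J = max_k |cos(kπ/74)| = cos(π/74) = 0.9991
√(1 − cos²(π/74)) = sin(π/74) ≈ 0.04244.
ω* = 2/(1+0.04244) = 1.9186
ρ_SOR = ω* − 1 ≈ 0.9186.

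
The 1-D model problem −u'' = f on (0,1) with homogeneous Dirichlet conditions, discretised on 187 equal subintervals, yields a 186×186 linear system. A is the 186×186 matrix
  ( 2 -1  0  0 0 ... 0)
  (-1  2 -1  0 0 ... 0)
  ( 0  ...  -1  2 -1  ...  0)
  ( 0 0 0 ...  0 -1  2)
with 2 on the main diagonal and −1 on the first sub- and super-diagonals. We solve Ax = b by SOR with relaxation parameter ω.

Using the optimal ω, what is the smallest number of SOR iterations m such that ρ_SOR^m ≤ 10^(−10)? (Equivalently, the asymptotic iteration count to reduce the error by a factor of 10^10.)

n=186: λ(B_J) = 1 − λ(A)/2 = cos(kπ/187); k=1 gives ρ_J = 0.9998589.
root = sin(π/187) = 0.0167992  (since 1−cos² = sin²).
ω* = 2 / (1 + 0.0167992) = 2 / 1.0167992 ≈ 1.9669567.
Hence ρ(B_{ω*}) = 1.9669567 − 1 = 0.9669567.
For 10 digits: m = 10·ln10 / (−ln 0.9669567) = 23.0259/0.0336016 = 685.262; round up → m = 686.

m = 686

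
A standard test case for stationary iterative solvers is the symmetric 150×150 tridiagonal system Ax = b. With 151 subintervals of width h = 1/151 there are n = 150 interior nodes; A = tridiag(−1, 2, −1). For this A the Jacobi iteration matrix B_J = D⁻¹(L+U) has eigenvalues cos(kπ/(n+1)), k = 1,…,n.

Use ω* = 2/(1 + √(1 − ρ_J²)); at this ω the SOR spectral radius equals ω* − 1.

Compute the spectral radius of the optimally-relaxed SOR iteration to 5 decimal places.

ρ_SOR = 0.95924

spectrum of D⁻¹(L+U) = {cos(kπ/151) : 1≤k≤150}; ρ_J = cos(π/151) = 0.99978.
√(1 − cos²(π/151)) = sin(π/151) ≈ 0.020804.
ω* = 2/(1 + 0.020804) = 2/1.020804 = 1.95924.
[ρ_SOR] ω* − 1 = 0.95924.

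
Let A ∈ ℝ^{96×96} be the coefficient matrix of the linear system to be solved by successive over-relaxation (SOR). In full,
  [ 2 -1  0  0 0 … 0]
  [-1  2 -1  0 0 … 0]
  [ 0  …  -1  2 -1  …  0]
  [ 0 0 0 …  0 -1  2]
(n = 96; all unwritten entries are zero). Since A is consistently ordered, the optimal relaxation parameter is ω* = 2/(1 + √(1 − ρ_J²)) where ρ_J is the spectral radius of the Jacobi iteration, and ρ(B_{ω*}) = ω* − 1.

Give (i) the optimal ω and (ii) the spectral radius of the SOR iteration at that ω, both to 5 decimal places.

ω* = 1.93727, ρ_SOR = 0.93727

spectrum of D⁻¹(L+U) = {cos(kπ/97) : 1≤k≤96}; ρ_J = cos(π/97) = 0.99948.
√(1−ρ_J²) simplifies to sin(π/97) = 0.032382.
ω* = 2/(1 + 0.032382) = 2/1.032382 = 1.93727.
ρ_SOR = ω* − 1 ≈ 0.93727.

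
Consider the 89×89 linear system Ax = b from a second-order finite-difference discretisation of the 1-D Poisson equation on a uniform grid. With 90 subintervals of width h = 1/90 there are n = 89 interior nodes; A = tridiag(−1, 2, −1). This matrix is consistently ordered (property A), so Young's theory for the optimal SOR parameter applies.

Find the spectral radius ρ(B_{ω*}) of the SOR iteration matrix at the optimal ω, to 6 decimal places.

ρ_SOR = 0.932555

ρ_J = max_k |cos(kπ/90)| = cos(π/90) = 0.999391
1 − cos²(π/90) = sin²(π/90) ⇒ √(1−ρ_J²) = sin(π/90) = 0.0348995.
ω* = 2/(1+0.0348995) = 1.932555
ρ_SOR = ω* − 1 ≈ 0.932555.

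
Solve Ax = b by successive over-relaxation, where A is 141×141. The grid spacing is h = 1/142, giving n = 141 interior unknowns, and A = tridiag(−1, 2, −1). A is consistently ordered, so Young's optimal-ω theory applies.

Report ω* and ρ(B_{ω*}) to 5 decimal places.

½·tridiag(1,0,1) at n=141: λ_k = cos(kπ/142); max |λ| at k=1 ⇒ ρ_J = cos(π/142) ≈ 0.99976.
√(1−ρ_J²) = |sin(π/142)| = 0.022122
[ω*] 2 ÷ (1 + 0.022122) = 2 ÷ 1.022122 = 1.95671.
[ρ_SOR] ω* − 1 = 0.95671.

ω* = 1.95671, ρ_SOR = 0.95671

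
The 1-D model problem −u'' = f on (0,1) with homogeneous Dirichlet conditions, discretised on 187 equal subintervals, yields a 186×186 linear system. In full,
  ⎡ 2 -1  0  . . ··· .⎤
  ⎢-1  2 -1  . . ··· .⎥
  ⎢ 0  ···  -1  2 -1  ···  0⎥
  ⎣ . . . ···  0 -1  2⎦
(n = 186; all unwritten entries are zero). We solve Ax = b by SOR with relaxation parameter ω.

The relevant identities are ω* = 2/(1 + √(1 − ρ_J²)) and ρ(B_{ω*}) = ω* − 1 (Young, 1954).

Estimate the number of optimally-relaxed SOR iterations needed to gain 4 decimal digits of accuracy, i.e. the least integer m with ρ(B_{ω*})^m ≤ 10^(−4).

m = 275

With n=186, ρ(Jacobi) = cos(π/187) = 0.9998589.
1 − cos²(π/187) = sin²(π/187) ⇒ √(1−ρ_J²) = sin(π/187) = 0.0167992.
ω* = 2/(1+0.0167992) = 1.9669567
ρ_SOR = ω* − 1 ≈ 0.9669567.
(0.9669567)^m ≤ 10^{−4}  ⇒  m·ln(0.9669567) ≤ −4·ln10  ⇒  m ≥ 274.104  ⇒  m = 275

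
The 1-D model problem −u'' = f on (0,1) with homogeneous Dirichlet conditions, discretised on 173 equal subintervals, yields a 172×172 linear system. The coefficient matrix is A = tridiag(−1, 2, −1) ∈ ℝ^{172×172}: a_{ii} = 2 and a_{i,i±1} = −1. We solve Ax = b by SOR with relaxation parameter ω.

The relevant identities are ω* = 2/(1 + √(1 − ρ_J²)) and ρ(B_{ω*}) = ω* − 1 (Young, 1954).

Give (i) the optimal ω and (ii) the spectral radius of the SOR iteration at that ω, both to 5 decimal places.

spectrum of D⁻¹(L+U) = {cos(kπ/173) : 1≤k≤172}; ρ_J = cos(π/173) = 0.99984.
1 − cos²(π/173) = sin²(π/173) ⇒ √(1−ρ_J²) = sin(π/173) = 0.018158.
So ω* = 2/1.018158 = 1.96433 (Young).
ρ_SOR = ω* − 1 ≈ 0.96433.

ω* = 1.96433, ρ_SOR = 0.96433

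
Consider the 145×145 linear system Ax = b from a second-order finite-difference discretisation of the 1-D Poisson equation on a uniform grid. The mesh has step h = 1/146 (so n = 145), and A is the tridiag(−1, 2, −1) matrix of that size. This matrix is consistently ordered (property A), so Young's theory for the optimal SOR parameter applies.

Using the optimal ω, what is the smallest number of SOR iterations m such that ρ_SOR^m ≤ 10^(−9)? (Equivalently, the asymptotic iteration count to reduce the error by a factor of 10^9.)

m = 482

[ρ_J] n=145: ρ(B_J) = cos(π/(n+1)) = cos(π/146) = 0.9997685.
√(1 − cos²(π/146)) = sin(π/146) ≈ 0.0215161.
[ω*] 2 ÷ (1 + 0.0215161) = 2 ÷ 1.0215161 = 1.9578742.
and ρ(B_{ω*}) = 1.9578742 − 1 = 0.9578742.
(0.9578742)^m ≤ 10^{−9}  ⇒  m·ln(0.9578742) ≤ −9·ln10  ⇒  m ≥ 481.503  ⇒  m = 482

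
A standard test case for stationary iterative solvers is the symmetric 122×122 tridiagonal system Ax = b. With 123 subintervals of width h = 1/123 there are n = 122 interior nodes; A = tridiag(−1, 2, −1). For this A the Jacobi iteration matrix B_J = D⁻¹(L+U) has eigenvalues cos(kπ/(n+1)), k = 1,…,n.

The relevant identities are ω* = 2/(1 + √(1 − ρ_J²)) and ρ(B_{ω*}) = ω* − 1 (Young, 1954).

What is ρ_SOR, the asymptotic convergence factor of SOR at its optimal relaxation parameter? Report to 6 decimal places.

n=122: λ(B_J) = 1 − λ(A)/2 = cos(kπ/123); k=1 gives ρ_J = 0.999674.
√(1−ρ_J²) = |sin(π/123)| = 0.0255386
[ω*] 2 ÷ (1 + 0.0255386) = 2 ÷ 1.0255386 = 1.950195.
At ω = 1.950195 every |λ(B_ω)| = ω−1, so ρ_SOR = 0.950195.

ρ_SOR = 0.950195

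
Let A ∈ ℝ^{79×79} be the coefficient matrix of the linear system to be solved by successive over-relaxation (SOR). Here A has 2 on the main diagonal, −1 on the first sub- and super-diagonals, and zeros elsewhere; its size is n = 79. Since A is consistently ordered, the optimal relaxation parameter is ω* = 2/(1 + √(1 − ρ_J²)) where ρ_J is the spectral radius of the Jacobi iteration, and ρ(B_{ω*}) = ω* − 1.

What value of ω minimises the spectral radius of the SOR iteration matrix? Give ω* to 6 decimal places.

ρ_J = max_k |cos(kπ/80)| = cos(π/80) = 0.999229
√(1−ρ_J²) = |sin(π/80)| = 0.0392598
Then 2/(1+√(1−ρ_J²)) = 2/(1+0.0392598); ω* = 2/1.0392598 = 1.924447.
At ω = 1.924447 every |λ(B_ω)| = ω−1, so ρ_SOR = 0.924447.

ω* = 1.924447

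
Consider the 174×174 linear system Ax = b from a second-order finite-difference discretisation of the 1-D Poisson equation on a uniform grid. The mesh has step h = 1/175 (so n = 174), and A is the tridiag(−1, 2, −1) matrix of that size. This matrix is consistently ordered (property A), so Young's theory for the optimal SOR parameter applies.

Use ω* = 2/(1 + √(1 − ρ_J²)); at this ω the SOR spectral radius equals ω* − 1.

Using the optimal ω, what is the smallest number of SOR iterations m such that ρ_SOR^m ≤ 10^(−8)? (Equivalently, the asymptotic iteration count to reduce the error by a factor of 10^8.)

With n=174, ρ(Jacobi) = cos(π/175) = 0.9998389.
1 − cos²(π/175) = sin²(π/175) ⇒ √(1−ρ_J²) = sin(π/175) = 0.0179510.
[ω*] 2 ÷ (1 + 0.0179510) = 2 ÷ 1.0179510 = 1.9647311.
and ρ(B_{ω*}) = 1.9647311 − 1 = 0.9647311.
8·ln10 = 18.4207; −ln(0.9647311) = 0.0359059; m = ⌈18.4207/0.0359059⌉ = ⌈513.027⌉ = 514.

m = 514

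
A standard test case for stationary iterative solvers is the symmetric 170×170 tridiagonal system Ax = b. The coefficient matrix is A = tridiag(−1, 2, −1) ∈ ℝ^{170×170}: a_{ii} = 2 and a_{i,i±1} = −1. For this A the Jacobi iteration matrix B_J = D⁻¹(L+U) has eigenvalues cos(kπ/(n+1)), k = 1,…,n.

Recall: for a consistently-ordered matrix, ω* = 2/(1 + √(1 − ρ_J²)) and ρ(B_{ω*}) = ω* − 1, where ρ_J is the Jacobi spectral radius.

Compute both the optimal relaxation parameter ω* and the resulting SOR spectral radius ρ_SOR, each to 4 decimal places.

ω* = 1.9639, ρ_SOR = 0.9639

B_J for the 170×170 system has eigenvalues cos(kπ/171); ρ_J = cos(π/171) = 0.9998.
√(1 − cos²(π/171)) = sin(π/171) ≈ 0.01837.
Then 2/(1+√(1−ρ_J²)) = 2/(1+0.01837); ω* = 2/1.01837 = 1.9639.
At ω = 1.9639 every |λ(B_ω)| = ω−1, so ρ_SOR = 0.9639.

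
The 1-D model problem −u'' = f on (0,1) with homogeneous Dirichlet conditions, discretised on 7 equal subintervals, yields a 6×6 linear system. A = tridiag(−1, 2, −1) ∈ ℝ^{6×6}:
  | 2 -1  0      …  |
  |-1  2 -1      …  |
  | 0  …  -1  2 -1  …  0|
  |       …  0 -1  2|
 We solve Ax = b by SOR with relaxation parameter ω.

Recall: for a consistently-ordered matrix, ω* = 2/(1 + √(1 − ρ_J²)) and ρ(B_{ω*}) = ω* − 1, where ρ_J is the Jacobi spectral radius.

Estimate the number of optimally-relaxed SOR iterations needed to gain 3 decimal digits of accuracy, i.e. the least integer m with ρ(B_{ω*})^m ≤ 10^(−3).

m = 8

[ρ_J] n=6: ρ(B_J) = cos(π/(n+1)) = cos(π/7) = 0.9009689.
√(1−ρ_J²) simplifies to sin(π/7) = 0.4338837.
Then 2/(1+√(1−ρ_J²)) = 2/(1+0.4338837); ω* = 2/1.4338837 = 1.3948133.
ρ_SOR = ω* − 1 ≈ 0.3948133.
Need (0.3948133)^m ≤ 10^(−3): m ≥ 3·ln10/|ln 0.3948133| = 6.90776/0.929342 = 7.433 ⇒ m = 8.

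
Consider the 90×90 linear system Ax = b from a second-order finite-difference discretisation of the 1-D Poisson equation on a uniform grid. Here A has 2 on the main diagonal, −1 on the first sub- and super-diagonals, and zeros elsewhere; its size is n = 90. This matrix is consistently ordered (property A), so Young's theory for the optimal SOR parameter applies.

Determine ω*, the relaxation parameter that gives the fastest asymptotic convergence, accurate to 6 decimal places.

ω* = 1.933271

spectrum of D⁻¹(L+U) = {cos(kπ/91) : 1≤k≤90}; ρ_J = cos(π/91) = 0.999404.
1 − cos²(π/91) = sin²(π/91) ⇒ √(1−ρ_J²) = sin(π/91) = 0.0345161.
ω* = 2/(1+0.0345161) = 1.933271
ρ_SOR = ω* − 1 ≈ 0.933271.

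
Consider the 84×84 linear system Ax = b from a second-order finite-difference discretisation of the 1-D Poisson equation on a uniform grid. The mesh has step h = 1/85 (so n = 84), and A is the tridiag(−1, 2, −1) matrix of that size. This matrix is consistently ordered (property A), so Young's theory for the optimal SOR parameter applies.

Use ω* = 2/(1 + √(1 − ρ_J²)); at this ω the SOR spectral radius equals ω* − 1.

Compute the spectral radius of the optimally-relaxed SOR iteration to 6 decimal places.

ρ_SOR = 0.928731

ρ_J = max_k |cos(kπ/85)| = cos(π/85) = 0.999317
1 − cos²(π/85) = sin²(π/85) ⇒ √(1−ρ_J²) = sin(π/85) = 0.0369515.
ω* = 2/(1+0.0369515) = 1.928731
Hence ρ(B_{ω*}) = 1.928731 − 1 = 0.928731.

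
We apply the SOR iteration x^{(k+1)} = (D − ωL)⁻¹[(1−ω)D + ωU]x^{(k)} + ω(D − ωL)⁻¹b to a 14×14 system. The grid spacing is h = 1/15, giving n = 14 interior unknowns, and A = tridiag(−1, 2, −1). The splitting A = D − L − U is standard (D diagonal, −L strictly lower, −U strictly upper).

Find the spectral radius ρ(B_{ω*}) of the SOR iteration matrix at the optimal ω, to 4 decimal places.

ρ_SOR = 0.6558

ρ_J = max_k |cos(kπ/15)| = cos(π/15) = 0.9781
√(1−ρ_J²) simplifies to sin(π/15) = 0.20791.
ω* = 2/(1 + 0.20791) = 2/1.20791 = 1.6558.
ρ_SOR = ω* − 1 = 1.6558 − 1 = 0.6558.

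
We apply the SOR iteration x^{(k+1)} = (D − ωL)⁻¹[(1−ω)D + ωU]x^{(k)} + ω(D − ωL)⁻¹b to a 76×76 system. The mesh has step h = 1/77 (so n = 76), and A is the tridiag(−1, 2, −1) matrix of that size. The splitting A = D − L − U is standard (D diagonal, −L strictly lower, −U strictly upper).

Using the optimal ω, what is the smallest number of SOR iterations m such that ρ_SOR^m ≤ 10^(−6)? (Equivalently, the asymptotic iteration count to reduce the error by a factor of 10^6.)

m = 170

n=76: λ(B_J) = 1 − λ(A)/2 = cos(kπ/77); k=1 gives ρ_J = 0.9991678.
√(1 − cos²(π/77)) = sin(π/77) ≈ 0.0407886.
ω* = 2/(1 + 0.0407886) = 2/1.0407886 = 1.9216198.
[ρ_SOR] ω* − 1 = 0.9216198.
m ≥ 6·ln10 / (−ln 0.9216198) = 169.261; smallest integer m = 170.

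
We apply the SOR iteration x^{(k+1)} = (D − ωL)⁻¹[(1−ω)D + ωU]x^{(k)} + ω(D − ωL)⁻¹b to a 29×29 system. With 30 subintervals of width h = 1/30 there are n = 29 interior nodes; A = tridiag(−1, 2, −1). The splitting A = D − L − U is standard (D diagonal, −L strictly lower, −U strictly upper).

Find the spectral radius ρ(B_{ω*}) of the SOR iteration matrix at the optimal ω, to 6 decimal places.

ρ_J = max_k |cos(kπ/30)| = cos(π/30) = 0.994522
√(1−ρ_J²) = |sin(π/30)| = 0.1045285
ω* = 2/(1 + 0.1045285) = 2/1.1045285 = 1.810727.
[ρ_SOR] ω* − 1 = 0.810727.

ρ_SOR = 0.810727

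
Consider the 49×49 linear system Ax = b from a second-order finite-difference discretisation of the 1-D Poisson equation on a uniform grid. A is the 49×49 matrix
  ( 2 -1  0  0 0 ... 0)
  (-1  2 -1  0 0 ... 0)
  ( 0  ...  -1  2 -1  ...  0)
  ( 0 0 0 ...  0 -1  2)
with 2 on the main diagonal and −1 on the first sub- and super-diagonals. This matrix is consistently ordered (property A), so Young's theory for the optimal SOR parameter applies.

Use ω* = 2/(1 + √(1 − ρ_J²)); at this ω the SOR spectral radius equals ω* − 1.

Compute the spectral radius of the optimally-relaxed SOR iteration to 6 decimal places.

With n=49, ρ(Jacobi) = cos(π/50) = 0.998027.
√(1−ρ_J²) simplifies to sin(π/50) = 0.0627905.
Young: ω* = 2/(1+√(1−ρ_J²)) = 2/(1+0.0627905) = 2/1.0627905 = 1.881838.
At ω = 1.881838 every |λ(B_ω)| = ω−1, so ρ_SOR = 0.881838.

ρ_SOR = 0.881838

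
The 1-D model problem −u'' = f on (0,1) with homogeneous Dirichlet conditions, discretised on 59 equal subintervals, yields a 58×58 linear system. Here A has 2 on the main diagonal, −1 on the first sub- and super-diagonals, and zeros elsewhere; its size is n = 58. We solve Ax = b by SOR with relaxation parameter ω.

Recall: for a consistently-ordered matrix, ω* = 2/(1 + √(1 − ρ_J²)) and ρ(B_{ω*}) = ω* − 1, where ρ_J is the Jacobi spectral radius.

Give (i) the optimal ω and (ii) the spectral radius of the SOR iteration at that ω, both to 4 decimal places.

ω* = 1.8989, ρ_SOR = 0.8989

n=58: λ(B_J) = 1 − λ(A)/2 = cos(kπ/59); k=1 gives ρ_J = 0.9986.
√(1−ρ_J²) simplifies to sin(π/59) = 0.05322.
So ω* = 2/1.05322 = 1.8989 (Young).
ρ(B_{ω*}) = ω*−1 = 0.8989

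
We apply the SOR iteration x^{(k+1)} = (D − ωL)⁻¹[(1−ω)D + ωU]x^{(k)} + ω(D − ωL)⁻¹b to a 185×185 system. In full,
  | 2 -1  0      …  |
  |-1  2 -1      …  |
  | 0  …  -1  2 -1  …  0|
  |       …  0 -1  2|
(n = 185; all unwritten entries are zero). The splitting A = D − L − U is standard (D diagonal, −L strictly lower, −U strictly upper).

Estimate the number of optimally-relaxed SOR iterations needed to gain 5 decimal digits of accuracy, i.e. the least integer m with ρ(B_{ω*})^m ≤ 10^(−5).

m = 341

With n=185, ρ(Jacobi) = cos(π/186) = 0.9998574.
√(1−ρ_J²) simplifies to sin(π/186) = 0.0168895.
ω* = 2 / (1 + 0.0168895) = 2 / 1.0168895 ≈ 1.9667820.
[ρ_SOR] ω* − 1 = 0.9667820.
m ≥ 5·ln10 / (−ln 0.9667820) = 340.798; smallest integer m = 341.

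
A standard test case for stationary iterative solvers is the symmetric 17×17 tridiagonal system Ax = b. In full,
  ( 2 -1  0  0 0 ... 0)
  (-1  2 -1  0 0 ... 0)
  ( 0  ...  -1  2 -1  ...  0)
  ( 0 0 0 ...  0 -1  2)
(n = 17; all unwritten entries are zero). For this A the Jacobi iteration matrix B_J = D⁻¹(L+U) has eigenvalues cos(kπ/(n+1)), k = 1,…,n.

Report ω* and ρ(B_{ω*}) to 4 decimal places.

ω* = 1.7041, ρ_SOR = 0.7041

n=17: λ(B_J) = 1 − λ(A)/2 = cos(kπ/18); k=1 gives ρ_J = 0.9848.
√(1−ρ_J²) simplifies to sin(π/18) = 0.17365.
ω* = 2/(1 + 0.17365) = 2/1.17365 = 1.7041.
ρ(B_{ω*}) = ω*−1 = 0.7041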